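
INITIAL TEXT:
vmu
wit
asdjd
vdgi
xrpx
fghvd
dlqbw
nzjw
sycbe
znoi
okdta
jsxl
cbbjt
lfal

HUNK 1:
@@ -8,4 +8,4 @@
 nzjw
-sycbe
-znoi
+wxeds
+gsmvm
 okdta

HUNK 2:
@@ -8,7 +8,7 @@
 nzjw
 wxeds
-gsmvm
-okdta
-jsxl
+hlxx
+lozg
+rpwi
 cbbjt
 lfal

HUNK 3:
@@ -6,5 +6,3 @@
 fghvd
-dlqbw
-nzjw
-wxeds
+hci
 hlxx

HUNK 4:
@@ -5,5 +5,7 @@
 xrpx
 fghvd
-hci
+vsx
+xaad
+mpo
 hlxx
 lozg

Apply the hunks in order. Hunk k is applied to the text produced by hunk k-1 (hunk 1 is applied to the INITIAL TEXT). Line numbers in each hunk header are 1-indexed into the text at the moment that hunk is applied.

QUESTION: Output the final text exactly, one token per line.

Hunk 1: at line 8 remove [sycbe,znoi] add [wxeds,gsmvm] -> 14 lines: vmu wit asdjd vdgi xrpx fghvd dlqbw nzjw wxeds gsmvm okdta jsxl cbbjt lfal
Hunk 2: at line 8 remove [gsmvm,okdta,jsxl] add [hlxx,lozg,rpwi] -> 14 lines: vmu wit asdjd vdgi xrpx fghvd dlqbw nzjw wxeds hlxx lozg rpwi cbbjt lfal
Hunk 3: at line 6 remove [dlqbw,nzjw,wxeds] add [hci] -> 12 lines: vmu wit asdjd vdgi xrpx fghvd hci hlxx lozg rpwi cbbjt lfal
Hunk 4: at line 5 remove [hci] add [vsx,xaad,mpo] -> 14 lines: vmu wit asdjd vdgi xrpx fghvd vsx xaad mpo hlxx lozg rpwi cbbjt lfal

Answer: vmu
wit
asdjd
vdgi
xrpx
fghvd
vsx
xaad
mpo
hlxx
lozg
rpwi
cbbjt
lfal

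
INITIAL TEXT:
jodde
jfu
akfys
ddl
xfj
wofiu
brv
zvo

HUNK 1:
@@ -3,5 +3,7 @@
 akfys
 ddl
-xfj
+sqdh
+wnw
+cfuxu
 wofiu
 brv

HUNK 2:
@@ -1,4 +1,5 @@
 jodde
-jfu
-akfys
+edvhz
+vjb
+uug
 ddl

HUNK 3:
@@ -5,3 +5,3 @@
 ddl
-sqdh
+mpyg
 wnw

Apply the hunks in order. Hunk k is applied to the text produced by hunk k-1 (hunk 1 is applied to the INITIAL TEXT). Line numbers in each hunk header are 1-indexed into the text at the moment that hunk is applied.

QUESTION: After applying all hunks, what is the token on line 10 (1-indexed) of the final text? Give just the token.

Hunk 1: at line 3 remove [xfj] add [sqdh,wnw,cfuxu] -> 10 lines: jodde jfu akfys ddl sqdh wnw cfuxu wofiu brv zvo
Hunk 2: at line 1 remove [jfu,akfys] add [edvhz,vjb,uug] -> 11 lines: jodde edvhz vjb uug ddl sqdh wnw cfuxu wofiu brv zvo
Hunk 3: at line 5 remove [sqdh] add [mpyg] -> 11 lines: jodde edvhz vjb uug ddl mpyg wnw cfuxu wofiu brv zvo
Final line 10: brv

Answer: brv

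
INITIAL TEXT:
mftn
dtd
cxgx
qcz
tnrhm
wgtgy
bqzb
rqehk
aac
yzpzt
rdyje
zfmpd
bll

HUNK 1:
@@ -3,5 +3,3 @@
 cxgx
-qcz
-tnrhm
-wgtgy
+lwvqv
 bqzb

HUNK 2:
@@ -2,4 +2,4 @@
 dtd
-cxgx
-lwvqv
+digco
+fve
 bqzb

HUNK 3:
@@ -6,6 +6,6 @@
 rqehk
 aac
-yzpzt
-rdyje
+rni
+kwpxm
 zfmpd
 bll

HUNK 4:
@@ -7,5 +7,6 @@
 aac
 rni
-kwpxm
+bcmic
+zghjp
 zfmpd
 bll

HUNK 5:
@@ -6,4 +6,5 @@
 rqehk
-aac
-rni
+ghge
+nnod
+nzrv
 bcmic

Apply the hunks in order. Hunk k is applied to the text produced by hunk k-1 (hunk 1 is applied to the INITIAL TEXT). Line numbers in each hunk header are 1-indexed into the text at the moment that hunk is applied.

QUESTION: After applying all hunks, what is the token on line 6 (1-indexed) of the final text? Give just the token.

Hunk 1: at line 3 remove [qcz,tnrhm,wgtgy] add [lwvqv] -> 11 lines: mftn dtd cxgx lwvqv bqzb rqehk aac yzpzt rdyje zfmpd bll
Hunk 2: at line 2 remove [cxgx,lwvqv] add [digco,fve] -> 11 lines: mftn dtd digco fve bqzb rqehk aac yzpzt rdyje zfmpd bll
Hunk 3: at line 6 remove [yzpzt,rdyje] add [rni,kwpxm] -> 11 lines: mftn dtd digco fve bqzb rqehk aac rni kwpxm zfmpd bll
Hunk 4: at line 7 remove [kwpxm] add [bcmic,zghjp] -> 12 lines: mftn dtd digco fve bqzb rqehk aac rni bcmic zghjp zfmpd bll
Hunk 5: at line 6 remove [aac,rni] add [ghge,nnod,nzrv] -> 13 lines: mftn dtd digco fve bqzb rqehk ghge nnod nzrv bcmic zghjp zfmpd bll
Final line 6: rqehk

Answer: rqehk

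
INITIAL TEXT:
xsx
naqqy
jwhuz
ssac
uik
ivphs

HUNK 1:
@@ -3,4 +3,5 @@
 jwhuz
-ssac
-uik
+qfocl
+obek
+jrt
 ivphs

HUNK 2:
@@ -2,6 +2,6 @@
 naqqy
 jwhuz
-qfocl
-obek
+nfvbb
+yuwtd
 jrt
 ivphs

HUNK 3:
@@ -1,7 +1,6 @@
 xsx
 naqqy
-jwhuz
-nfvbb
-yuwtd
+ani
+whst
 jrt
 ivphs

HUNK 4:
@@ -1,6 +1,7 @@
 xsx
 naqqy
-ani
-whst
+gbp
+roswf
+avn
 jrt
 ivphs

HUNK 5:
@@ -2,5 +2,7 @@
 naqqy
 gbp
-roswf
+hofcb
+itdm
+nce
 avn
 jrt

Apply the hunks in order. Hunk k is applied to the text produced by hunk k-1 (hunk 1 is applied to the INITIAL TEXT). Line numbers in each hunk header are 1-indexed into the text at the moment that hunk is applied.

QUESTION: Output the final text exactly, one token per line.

Answer: xsx
naqqy
gbp
hofcb
itdm
nce
avn
jrt
ivphs

Derivation:
Hunk 1: at line 3 remove [ssac,uik] add [qfocl,obek,jrt] -> 7 lines: xsx naqqy jwhuz qfocl obek jrt ivphs
Hunk 2: at line 2 remove [qfocl,obek] add [nfvbb,yuwtd] -> 7 lines: xsx naqqy jwhuz nfvbb yuwtd jrt ivphs
Hunk 3: at line 1 remove [jwhuz,nfvbb,yuwtd] add [ani,whst] -> 6 lines: xsx naqqy ani whst jrt ivphs
Hunk 4: at line 1 remove [ani,whst] add [gbp,roswf,avn] -> 7 lines: xsx naqqy gbp roswf avn jrt ivphs
Hunk 5: at line 2 remove [roswf] add [hofcb,itdm,nce] -> 9 lines: xsx naqqy gbp hofcb itdm nce avn jrt ivphs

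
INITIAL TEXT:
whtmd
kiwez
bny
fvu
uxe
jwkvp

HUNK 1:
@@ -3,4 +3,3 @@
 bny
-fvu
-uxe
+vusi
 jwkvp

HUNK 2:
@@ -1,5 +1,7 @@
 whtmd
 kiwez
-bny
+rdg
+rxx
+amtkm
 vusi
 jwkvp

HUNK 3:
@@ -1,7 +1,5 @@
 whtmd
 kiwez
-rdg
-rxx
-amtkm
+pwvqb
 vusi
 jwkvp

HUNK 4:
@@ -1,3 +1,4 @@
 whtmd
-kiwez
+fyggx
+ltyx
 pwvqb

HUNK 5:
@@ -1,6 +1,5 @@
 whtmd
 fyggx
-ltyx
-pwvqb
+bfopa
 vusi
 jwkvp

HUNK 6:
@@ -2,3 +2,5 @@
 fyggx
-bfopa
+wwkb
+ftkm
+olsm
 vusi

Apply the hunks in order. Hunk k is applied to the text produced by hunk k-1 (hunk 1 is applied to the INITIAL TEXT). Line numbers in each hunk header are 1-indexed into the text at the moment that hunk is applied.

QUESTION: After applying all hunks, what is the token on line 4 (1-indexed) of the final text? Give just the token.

Hunk 1: at line 3 remove [fvu,uxe] add [vusi] -> 5 lines: whtmd kiwez bny vusi jwkvp
Hunk 2: at line 1 remove [bny] add [rdg,rxx,amtkm] -> 7 lines: whtmd kiwez rdg rxx amtkm vusi jwkvp
Hunk 3: at line 1 remove [rdg,rxx,amtkm] add [pwvqb] -> 5 lines: whtmd kiwez pwvqb vusi jwkvp
Hunk 4: at line 1 remove [kiwez] add [fyggx,ltyx] -> 6 lines: whtmd fyggx ltyx pwvqb vusi jwkvp
Hunk 5: at line 1 remove [ltyx,pwvqb] add [bfopa] -> 5 lines: whtmd fyggx bfopa vusi jwkvp
Hunk 6: at line 2 remove [bfopa] add [wwkb,ftkm,olsm] -> 7 lines: whtmd fyggx wwkb ftkm olsm vusi jwkvp
Final line 4: ftkm

Answer: ftkm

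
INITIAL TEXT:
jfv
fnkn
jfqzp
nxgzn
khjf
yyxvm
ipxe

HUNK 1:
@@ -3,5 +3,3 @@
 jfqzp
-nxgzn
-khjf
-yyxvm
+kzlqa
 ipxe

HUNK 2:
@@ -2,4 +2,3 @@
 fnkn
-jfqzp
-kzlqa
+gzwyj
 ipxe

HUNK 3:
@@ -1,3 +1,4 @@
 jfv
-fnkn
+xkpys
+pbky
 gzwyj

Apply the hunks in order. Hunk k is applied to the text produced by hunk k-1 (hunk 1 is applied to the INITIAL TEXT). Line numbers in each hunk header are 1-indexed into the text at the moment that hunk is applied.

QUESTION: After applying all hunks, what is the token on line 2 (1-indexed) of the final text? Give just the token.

Hunk 1: at line 3 remove [nxgzn,khjf,yyxvm] add [kzlqa] -> 5 lines: jfv fnkn jfqzp kzlqa ipxe
Hunk 2: at line 2 remove [jfqzp,kzlqa] add [gzwyj] -> 4 lines: jfv fnkn gzwyj ipxe
Hunk 3: at line 1 remove [fnkn] add [xkpys,pbky] -> 5 lines: jfv xkpys pbky gzwyj ipxe
Final line 2: xkpys

Answer: xkpys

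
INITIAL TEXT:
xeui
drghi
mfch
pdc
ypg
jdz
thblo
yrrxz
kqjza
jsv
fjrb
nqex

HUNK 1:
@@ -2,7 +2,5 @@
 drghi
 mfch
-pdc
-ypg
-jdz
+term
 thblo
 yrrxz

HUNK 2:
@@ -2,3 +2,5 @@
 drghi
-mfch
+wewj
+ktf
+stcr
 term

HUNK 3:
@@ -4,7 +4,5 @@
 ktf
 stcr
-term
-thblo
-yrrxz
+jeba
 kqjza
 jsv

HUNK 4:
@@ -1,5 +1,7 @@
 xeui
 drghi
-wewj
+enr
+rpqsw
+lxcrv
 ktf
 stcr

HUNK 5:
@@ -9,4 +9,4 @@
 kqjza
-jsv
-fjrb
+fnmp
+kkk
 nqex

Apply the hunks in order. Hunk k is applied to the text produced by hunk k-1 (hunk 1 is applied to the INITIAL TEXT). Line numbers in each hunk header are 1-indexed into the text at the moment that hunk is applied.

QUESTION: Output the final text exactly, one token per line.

Hunk 1: at line 2 remove [pdc,ypg,jdz] add [term] -> 10 lines: xeui drghi mfch term thblo yrrxz kqjza jsv fjrb nqex
Hunk 2: at line 2 remove [mfch] add [wewj,ktf,stcr] -> 12 lines: xeui drghi wewj ktf stcr term thblo yrrxz kqjza jsv fjrb nqex
Hunk 3: at line 4 remove [term,thblo,yrrxz] add [jeba] -> 10 lines: xeui drghi wewj ktf stcr jeba kqjza jsv fjrb nqex
Hunk 4: at line 1 remove [wewj] add [enr,rpqsw,lxcrv] -> 12 lines: xeui drghi enr rpqsw lxcrv ktf stcr jeba kqjza jsv fjrb nqex
Hunk 5: at line 9 remove [jsv,fjrb] add [fnmp,kkk] -> 12 lines: xeui drghi enr rpqsw lxcrv ktf stcr jeba kqjza fnmp kkk nqex

Answer: xeui
drghi
enr
rpqsw
lxcrv
ktf
stcr
jeba
kqjza
fnmp
kkk
nqex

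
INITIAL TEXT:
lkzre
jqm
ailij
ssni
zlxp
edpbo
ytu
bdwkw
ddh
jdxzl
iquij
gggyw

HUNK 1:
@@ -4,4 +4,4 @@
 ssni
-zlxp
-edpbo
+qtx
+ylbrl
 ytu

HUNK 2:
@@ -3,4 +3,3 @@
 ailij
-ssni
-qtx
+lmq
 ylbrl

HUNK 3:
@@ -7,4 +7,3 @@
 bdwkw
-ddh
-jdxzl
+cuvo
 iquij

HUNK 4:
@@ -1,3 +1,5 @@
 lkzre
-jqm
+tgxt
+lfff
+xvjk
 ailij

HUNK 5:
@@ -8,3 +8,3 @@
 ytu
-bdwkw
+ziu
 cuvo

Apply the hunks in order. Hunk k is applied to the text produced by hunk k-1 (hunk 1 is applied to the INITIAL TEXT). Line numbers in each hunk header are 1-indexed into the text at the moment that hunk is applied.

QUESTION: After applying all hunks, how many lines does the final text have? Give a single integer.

Hunk 1: at line 4 remove [zlxp,edpbo] add [qtx,ylbrl] -> 12 lines: lkzre jqm ailij ssni qtx ylbrl ytu bdwkw ddh jdxzl iquij gggyw
Hunk 2: at line 3 remove [ssni,qtx] add [lmq] -> 11 lines: lkzre jqm ailij lmq ylbrl ytu bdwkw ddh jdxzl iquij gggyw
Hunk 3: at line 7 remove [ddh,jdxzl] add [cuvo] -> 10 lines: lkzre jqm ailij lmq ylbrl ytu bdwkw cuvo iquij gggyw
Hunk 4: at line 1 remove [jqm] add [tgxt,lfff,xvjk] -> 12 lines: lkzre tgxt lfff xvjk ailij lmq ylbrl ytu bdwkw cuvo iquij gggyw
Hunk 5: at line 8 remove [bdwkw] add [ziu] -> 12 lines: lkzre tgxt lfff xvjk ailij lmq ylbrl ytu ziu cuvo iquij gggyw
Final line count: 12

Answer: 12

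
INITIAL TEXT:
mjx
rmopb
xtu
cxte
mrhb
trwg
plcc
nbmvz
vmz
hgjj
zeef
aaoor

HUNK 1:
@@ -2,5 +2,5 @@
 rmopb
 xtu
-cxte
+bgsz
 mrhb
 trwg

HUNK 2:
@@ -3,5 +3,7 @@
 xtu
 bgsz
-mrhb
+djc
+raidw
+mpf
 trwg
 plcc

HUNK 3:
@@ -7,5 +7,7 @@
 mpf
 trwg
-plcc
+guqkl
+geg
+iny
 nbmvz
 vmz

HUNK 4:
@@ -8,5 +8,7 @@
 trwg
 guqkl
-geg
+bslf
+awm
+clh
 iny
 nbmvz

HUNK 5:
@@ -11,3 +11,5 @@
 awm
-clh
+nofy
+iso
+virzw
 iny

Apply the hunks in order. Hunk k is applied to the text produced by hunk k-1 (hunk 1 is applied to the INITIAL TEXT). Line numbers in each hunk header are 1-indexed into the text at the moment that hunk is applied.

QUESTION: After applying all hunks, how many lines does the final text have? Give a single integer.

Answer: 20

Derivation:
Hunk 1: at line 2 remove [cxte] add [bgsz] -> 12 lines: mjx rmopb xtu bgsz mrhb trwg plcc nbmvz vmz hgjj zeef aaoor
Hunk 2: at line 3 remove [mrhb] add [djc,raidw,mpf] -> 14 lines: mjx rmopb xtu bgsz djc raidw mpf trwg plcc nbmvz vmz hgjj zeef aaoor
Hunk 3: at line 7 remove [plcc] add [guqkl,geg,iny] -> 16 lines: mjx rmopb xtu bgsz djc raidw mpf trwg guqkl geg iny nbmvz vmz hgjj zeef aaoor
Hunk 4: at line 8 remove [geg] add [bslf,awm,clh] -> 18 lines: mjx rmopb xtu bgsz djc raidw mpf trwg guqkl bslf awm clh iny nbmvz vmz hgjj zeef aaoor
Hunk 5: at line 11 remove [clh] add [nofy,iso,virzw] -> 20 lines: mjx rmopb xtu bgsz djc raidw mpf trwg guqkl bslf awm nofy iso virzw iny nbmvz vmz hgjj zeef aaoor
Final line count: 20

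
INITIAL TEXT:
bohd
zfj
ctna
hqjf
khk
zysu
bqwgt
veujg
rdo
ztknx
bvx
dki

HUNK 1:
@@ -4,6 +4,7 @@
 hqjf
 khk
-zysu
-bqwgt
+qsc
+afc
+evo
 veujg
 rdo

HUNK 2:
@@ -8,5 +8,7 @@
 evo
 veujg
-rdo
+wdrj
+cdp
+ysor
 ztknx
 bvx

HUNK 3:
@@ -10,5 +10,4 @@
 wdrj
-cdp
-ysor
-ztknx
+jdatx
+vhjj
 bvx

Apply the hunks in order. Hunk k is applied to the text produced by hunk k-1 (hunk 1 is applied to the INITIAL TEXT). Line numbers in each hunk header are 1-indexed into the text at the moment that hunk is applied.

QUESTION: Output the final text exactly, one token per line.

Answer: bohd
zfj
ctna
hqjf
khk
qsc
afc
evo
veujg
wdrj
jdatx
vhjj
bvx
dki

Derivation:
Hunk 1: at line 4 remove [zysu,bqwgt] add [qsc,afc,evo] -> 13 lines: bohd zfj ctna hqjf khk qsc afc evo veujg rdo ztknx bvx dki
Hunk 2: at line 8 remove [rdo] add [wdrj,cdp,ysor] -> 15 lines: bohd zfj ctna hqjf khk qsc afc evo veujg wdrj cdp ysor ztknx bvx dki
Hunk 3: at line 10 remove [cdp,ysor,ztknx] add [jdatx,vhjj] -> 14 lines: bohd zfj ctna hqjf khk qsc afc evo veujg wdrj jdatx vhjj bvx dki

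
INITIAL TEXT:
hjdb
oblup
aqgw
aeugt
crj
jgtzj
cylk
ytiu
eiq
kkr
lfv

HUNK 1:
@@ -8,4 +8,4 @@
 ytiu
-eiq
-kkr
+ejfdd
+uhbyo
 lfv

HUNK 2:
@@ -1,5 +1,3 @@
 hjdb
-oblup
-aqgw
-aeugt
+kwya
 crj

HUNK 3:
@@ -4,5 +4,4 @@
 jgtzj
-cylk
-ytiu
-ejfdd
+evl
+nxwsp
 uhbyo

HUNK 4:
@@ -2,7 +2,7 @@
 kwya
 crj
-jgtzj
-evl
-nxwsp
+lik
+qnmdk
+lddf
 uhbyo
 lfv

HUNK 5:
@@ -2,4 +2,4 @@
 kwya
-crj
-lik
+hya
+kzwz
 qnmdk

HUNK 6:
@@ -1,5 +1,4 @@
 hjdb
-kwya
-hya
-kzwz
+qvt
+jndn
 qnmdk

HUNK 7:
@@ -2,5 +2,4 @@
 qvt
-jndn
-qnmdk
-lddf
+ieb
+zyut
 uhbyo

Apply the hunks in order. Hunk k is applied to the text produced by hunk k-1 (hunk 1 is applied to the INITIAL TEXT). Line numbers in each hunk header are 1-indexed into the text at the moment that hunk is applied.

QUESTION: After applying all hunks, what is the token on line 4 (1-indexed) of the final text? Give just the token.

Hunk 1: at line 8 remove [eiq,kkr] add [ejfdd,uhbyo] -> 11 lines: hjdb oblup aqgw aeugt crj jgtzj cylk ytiu ejfdd uhbyo lfv
Hunk 2: at line 1 remove [oblup,aqgw,aeugt] add [kwya] -> 9 lines: hjdb kwya crj jgtzj cylk ytiu ejfdd uhbyo lfv
Hunk 3: at line 4 remove [cylk,ytiu,ejfdd] add [evl,nxwsp] -> 8 lines: hjdb kwya crj jgtzj evl nxwsp uhbyo lfv
Hunk 4: at line 2 remove [jgtzj,evl,nxwsp] add [lik,qnmdk,lddf] -> 8 lines: hjdb kwya crj lik qnmdk lddf uhbyo lfv
Hunk 5: at line 2 remove [crj,lik] add [hya,kzwz] -> 8 lines: hjdb kwya hya kzwz qnmdk lddf uhbyo lfv
Hunk 6: at line 1 remove [kwya,hya,kzwz] add [qvt,jndn] -> 7 lines: hjdb qvt jndn qnmdk lddf uhbyo lfv
Hunk 7: at line 2 remove [jndn,qnmdk,lddf] add [ieb,zyut] -> 6 lines: hjdb qvt ieb zyut uhbyo lfv
Final line 4: zyut

Answer: zyut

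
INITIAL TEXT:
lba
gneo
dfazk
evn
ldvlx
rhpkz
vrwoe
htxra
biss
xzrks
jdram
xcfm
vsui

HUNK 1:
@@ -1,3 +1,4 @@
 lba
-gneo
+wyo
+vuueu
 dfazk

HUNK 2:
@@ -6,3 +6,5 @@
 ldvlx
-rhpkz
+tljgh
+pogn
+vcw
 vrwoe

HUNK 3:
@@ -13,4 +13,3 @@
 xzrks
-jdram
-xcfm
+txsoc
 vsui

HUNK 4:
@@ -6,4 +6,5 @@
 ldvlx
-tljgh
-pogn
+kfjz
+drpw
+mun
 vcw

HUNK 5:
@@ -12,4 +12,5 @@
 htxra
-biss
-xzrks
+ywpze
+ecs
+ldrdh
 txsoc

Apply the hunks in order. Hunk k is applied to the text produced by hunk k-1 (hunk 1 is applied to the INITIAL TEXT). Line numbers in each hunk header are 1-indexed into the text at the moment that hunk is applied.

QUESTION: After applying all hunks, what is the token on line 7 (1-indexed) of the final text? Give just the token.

Hunk 1: at line 1 remove [gneo] add [wyo,vuueu] -> 14 lines: lba wyo vuueu dfazk evn ldvlx rhpkz vrwoe htxra biss xzrks jdram xcfm vsui
Hunk 2: at line 6 remove [rhpkz] add [tljgh,pogn,vcw] -> 16 lines: lba wyo vuueu dfazk evn ldvlx tljgh pogn vcw vrwoe htxra biss xzrks jdram xcfm vsui
Hunk 3: at line 13 remove [jdram,xcfm] add [txsoc] -> 15 lines: lba wyo vuueu dfazk evn ldvlx tljgh pogn vcw vrwoe htxra biss xzrks txsoc vsui
Hunk 4: at line 6 remove [tljgh,pogn] add [kfjz,drpw,mun] -> 16 lines: lba wyo vuueu dfazk evn ldvlx kfjz drpw mun vcw vrwoe htxra biss xzrks txsoc vsui
Hunk 5: at line 12 remove [biss,xzrks] add [ywpze,ecs,ldrdh] -> 17 lines: lba wyo vuueu dfazk evn ldvlx kfjz drpw mun vcw vrwoe htxra ywpze ecs ldrdh txsoc vsui
Final line 7: kfjz

Answer: kfjz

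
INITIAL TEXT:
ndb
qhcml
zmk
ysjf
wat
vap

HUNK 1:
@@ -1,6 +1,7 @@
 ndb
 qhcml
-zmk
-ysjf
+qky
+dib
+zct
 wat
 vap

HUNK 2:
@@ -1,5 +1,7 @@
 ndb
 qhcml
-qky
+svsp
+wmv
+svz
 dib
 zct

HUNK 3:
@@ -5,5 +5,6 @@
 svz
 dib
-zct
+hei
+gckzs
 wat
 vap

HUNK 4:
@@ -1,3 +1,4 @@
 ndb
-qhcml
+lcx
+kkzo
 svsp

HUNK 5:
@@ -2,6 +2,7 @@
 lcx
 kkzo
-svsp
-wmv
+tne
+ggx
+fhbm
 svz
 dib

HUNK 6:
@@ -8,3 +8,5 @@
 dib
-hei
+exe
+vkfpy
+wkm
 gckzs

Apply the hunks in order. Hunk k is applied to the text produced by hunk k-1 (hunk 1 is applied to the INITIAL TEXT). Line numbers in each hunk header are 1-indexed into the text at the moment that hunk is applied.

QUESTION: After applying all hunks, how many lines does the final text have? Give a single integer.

Answer: 14

Derivation:
Hunk 1: at line 1 remove [zmk,ysjf] add [qky,dib,zct] -> 7 lines: ndb qhcml qky dib zct wat vap
Hunk 2: at line 1 remove [qky] add [svsp,wmv,svz] -> 9 lines: ndb qhcml svsp wmv svz dib zct wat vap
Hunk 3: at line 5 remove [zct] add [hei,gckzs] -> 10 lines: ndb qhcml svsp wmv svz dib hei gckzs wat vap
Hunk 4: at line 1 remove [qhcml] add [lcx,kkzo] -> 11 lines: ndb lcx kkzo svsp wmv svz dib hei gckzs wat vap
Hunk 5: at line 2 remove [svsp,wmv] add [tne,ggx,fhbm] -> 12 lines: ndb lcx kkzo tne ggx fhbm svz dib hei gckzs wat vap
Hunk 6: at line 8 remove [hei] add [exe,vkfpy,wkm] -> 14 lines: ndb lcx kkzo tne ggx fhbm svz dib exe vkfpy wkm gckzs wat vap
Final line count: 14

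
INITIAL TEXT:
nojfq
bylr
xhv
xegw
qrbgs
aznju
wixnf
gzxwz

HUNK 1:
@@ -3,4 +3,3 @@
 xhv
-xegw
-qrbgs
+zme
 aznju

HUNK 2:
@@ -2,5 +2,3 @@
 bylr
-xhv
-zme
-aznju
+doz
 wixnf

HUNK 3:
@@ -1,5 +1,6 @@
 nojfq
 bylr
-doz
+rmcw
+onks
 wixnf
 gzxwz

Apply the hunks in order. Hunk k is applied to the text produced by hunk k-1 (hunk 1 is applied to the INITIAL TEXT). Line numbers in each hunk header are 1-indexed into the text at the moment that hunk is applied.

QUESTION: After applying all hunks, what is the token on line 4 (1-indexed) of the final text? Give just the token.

Hunk 1: at line 3 remove [xegw,qrbgs] add [zme] -> 7 lines: nojfq bylr xhv zme aznju wixnf gzxwz
Hunk 2: at line 2 remove [xhv,zme,aznju] add [doz] -> 5 lines: nojfq bylr doz wixnf gzxwz
Hunk 3: at line 1 remove [doz] add [rmcw,onks] -> 6 lines: nojfq bylr rmcw onks wixnf gzxwz
Final line 4: onks

Answer: onks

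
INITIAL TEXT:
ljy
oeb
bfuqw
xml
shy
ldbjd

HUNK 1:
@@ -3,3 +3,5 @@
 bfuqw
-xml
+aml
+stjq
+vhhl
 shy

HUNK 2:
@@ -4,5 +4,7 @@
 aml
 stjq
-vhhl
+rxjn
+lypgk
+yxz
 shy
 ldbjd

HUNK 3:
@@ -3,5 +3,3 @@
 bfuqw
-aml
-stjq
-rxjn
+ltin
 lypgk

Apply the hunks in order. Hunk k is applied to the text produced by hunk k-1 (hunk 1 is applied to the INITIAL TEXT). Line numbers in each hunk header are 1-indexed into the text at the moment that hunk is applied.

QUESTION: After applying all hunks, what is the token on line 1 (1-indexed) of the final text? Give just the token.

Answer: ljy

Derivation:
Hunk 1: at line 3 remove [xml] add [aml,stjq,vhhl] -> 8 lines: ljy oeb bfuqw aml stjq vhhl shy ldbjd
Hunk 2: at line 4 remove [vhhl] add [rxjn,lypgk,yxz] -> 10 lines: ljy oeb bfuqw aml stjq rxjn lypgk yxz shy ldbjd
Hunk 3: at line 3 remove [aml,stjq,rxjn] add [ltin] -> 8 lines: ljy oeb bfuqw ltin lypgk yxz shy ldbjd
Final line 1: ljy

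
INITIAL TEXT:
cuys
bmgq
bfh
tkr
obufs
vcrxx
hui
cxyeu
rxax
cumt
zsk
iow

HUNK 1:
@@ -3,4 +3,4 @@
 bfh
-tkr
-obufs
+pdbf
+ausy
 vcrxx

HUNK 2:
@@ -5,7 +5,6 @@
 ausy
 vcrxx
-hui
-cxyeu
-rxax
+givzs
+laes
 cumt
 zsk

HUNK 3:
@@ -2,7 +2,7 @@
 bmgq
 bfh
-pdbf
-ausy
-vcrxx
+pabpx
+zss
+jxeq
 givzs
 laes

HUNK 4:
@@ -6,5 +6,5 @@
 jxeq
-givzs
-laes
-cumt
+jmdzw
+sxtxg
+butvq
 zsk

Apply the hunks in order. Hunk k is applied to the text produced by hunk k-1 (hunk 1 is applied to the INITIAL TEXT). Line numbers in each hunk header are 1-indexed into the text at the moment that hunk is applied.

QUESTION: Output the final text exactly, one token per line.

Hunk 1: at line 3 remove [tkr,obufs] add [pdbf,ausy] -> 12 lines: cuys bmgq bfh pdbf ausy vcrxx hui cxyeu rxax cumt zsk iow
Hunk 2: at line 5 remove [hui,cxyeu,rxax] add [givzs,laes] -> 11 lines: cuys bmgq bfh pdbf ausy vcrxx givzs laes cumt zsk iow
Hunk 3: at line 2 remove [pdbf,ausy,vcrxx] add [pabpx,zss,jxeq] -> 11 lines: cuys bmgq bfh pabpx zss jxeq givzs laes cumt zsk iow
Hunk 4: at line 6 remove [givzs,laes,cumt] add [jmdzw,sxtxg,butvq] -> 11 lines: cuys bmgq bfh pabpx zss jxeq jmdzw sxtxg butvq zsk iow

Answer: cuys
bmgq
bfh
pabpx
zss
jxeq
jmdzw
sxtxg
butvq
zsk
iow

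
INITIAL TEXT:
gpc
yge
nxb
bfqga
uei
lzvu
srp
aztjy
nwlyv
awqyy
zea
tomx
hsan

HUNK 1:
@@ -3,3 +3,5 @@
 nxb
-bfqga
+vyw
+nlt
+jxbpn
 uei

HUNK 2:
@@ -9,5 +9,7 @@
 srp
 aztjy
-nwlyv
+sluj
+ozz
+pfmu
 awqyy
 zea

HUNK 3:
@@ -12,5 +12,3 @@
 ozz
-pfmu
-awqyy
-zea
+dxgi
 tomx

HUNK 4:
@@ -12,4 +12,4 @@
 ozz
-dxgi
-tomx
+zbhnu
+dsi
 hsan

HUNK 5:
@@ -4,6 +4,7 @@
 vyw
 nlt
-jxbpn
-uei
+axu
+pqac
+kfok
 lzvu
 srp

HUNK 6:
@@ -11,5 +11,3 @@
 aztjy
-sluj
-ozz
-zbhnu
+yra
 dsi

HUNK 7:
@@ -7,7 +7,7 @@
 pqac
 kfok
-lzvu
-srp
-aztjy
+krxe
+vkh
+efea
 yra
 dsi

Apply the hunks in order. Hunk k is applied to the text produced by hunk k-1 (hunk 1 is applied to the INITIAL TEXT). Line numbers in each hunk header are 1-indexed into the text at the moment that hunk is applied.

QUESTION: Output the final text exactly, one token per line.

Hunk 1: at line 3 remove [bfqga] add [vyw,nlt,jxbpn] -> 15 lines: gpc yge nxb vyw nlt jxbpn uei lzvu srp aztjy nwlyv awqyy zea tomx hsan
Hunk 2: at line 9 remove [nwlyv] add [sluj,ozz,pfmu] -> 17 lines: gpc yge nxb vyw nlt jxbpn uei lzvu srp aztjy sluj ozz pfmu awqyy zea tomx hsan
Hunk 3: at line 12 remove [pfmu,awqyy,zea] add [dxgi] -> 15 lines: gpc yge nxb vyw nlt jxbpn uei lzvu srp aztjy sluj ozz dxgi tomx hsan
Hunk 4: at line 12 remove [dxgi,tomx] add [zbhnu,dsi] -> 15 lines: gpc yge nxb vyw nlt jxbpn uei lzvu srp aztjy sluj ozz zbhnu dsi hsan
Hunk 5: at line 4 remove [jxbpn,uei] add [axu,pqac,kfok] -> 16 lines: gpc yge nxb vyw nlt axu pqac kfok lzvu srp aztjy sluj ozz zbhnu dsi hsan
Hunk 6: at line 11 remove [sluj,ozz,zbhnu] add [yra] -> 14 lines: gpc yge nxb vyw nlt axu pqac kfok lzvu srp aztjy yra dsi hsan
Hunk 7: at line 7 remove [lzvu,srp,aztjy] add [krxe,vkh,efea] -> 14 lines: gpc yge nxb vyw nlt axu pqac kfok krxe vkh efea yra dsi hsan

Answer: gpc
yge
nxb
vyw
nlt
axu
pqac
kfok
krxe
vkh
efea
yra
dsi
hsan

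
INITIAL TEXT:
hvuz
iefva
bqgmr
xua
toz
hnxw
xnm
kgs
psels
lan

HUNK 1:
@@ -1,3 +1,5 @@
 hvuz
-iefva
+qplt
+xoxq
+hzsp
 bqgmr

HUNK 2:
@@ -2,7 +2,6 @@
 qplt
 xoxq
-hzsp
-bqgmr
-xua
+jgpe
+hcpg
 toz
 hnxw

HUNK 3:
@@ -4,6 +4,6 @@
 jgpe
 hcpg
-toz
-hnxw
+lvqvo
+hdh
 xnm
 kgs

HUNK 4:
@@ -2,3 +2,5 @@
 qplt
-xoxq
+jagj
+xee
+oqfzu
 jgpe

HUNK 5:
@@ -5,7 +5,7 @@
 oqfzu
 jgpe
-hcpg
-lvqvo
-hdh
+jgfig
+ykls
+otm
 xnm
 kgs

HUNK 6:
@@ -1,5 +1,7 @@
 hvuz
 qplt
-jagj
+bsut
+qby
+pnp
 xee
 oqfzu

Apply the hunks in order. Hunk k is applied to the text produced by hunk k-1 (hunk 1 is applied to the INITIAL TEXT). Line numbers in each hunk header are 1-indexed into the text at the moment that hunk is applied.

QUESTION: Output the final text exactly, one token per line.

Hunk 1: at line 1 remove [iefva] add [qplt,xoxq,hzsp] -> 12 lines: hvuz qplt xoxq hzsp bqgmr xua toz hnxw xnm kgs psels lan
Hunk 2: at line 2 remove [hzsp,bqgmr,xua] add [jgpe,hcpg] -> 11 lines: hvuz qplt xoxq jgpe hcpg toz hnxw xnm kgs psels lan
Hunk 3: at line 4 remove [toz,hnxw] add [lvqvo,hdh] -> 11 lines: hvuz qplt xoxq jgpe hcpg lvqvo hdh xnm kgs psels lan
Hunk 4: at line 2 remove [xoxq] add [jagj,xee,oqfzu] -> 13 lines: hvuz qplt jagj xee oqfzu jgpe hcpg lvqvo hdh xnm kgs psels lan
Hunk 5: at line 5 remove [hcpg,lvqvo,hdh] add [jgfig,ykls,otm] -> 13 lines: hvuz qplt jagj xee oqfzu jgpe jgfig ykls otm xnm kgs psels lan
Hunk 6: at line 1 remove [jagj] add [bsut,qby,pnp] -> 15 lines: hvuz qplt bsut qby pnp xee oqfzu jgpe jgfig ykls otm xnm kgs psels lan

Answer: hvuz
qplt
bsut
qby
pnp
xee
oqfzu
jgpe
jgfig
ykls
otm
xnm
kgs
psels
lan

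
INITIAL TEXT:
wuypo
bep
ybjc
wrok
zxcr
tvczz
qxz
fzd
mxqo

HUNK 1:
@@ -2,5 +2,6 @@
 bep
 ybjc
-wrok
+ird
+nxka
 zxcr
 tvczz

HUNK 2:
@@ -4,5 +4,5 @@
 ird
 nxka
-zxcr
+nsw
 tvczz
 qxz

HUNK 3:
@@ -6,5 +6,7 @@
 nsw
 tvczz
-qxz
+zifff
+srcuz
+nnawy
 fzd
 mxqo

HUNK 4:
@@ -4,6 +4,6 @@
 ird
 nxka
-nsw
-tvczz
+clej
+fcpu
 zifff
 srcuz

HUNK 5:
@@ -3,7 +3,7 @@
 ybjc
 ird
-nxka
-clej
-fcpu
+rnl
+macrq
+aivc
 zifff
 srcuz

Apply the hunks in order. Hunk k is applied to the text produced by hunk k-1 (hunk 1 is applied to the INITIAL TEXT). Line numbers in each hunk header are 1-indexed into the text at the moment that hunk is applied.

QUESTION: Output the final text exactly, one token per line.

Hunk 1: at line 2 remove [wrok] add [ird,nxka] -> 10 lines: wuypo bep ybjc ird nxka zxcr tvczz qxz fzd mxqo
Hunk 2: at line 4 remove [zxcr] add [nsw] -> 10 lines: wuypo bep ybjc ird nxka nsw tvczz qxz fzd mxqo
Hunk 3: at line 6 remove [qxz] add [zifff,srcuz,nnawy] -> 12 lines: wuypo bep ybjc ird nxka nsw tvczz zifff srcuz nnawy fzd mxqo
Hunk 4: at line 4 remove [nsw,tvczz] add [clej,fcpu] -> 12 lines: wuypo bep ybjc ird nxka clej fcpu zifff srcuz nnawy fzd mxqo
Hunk 5: at line 3 remove [nxka,clej,fcpu] add [rnl,macrq,aivc] -> 12 lines: wuypo bep ybjc ird rnl macrq aivc zifff srcuz nnawy fzd mxqo

Answer: wuypo
bep
ybjc
ird
rnl
macrq
aivc
zifff
srcuz
nnawy
fzd
mxqo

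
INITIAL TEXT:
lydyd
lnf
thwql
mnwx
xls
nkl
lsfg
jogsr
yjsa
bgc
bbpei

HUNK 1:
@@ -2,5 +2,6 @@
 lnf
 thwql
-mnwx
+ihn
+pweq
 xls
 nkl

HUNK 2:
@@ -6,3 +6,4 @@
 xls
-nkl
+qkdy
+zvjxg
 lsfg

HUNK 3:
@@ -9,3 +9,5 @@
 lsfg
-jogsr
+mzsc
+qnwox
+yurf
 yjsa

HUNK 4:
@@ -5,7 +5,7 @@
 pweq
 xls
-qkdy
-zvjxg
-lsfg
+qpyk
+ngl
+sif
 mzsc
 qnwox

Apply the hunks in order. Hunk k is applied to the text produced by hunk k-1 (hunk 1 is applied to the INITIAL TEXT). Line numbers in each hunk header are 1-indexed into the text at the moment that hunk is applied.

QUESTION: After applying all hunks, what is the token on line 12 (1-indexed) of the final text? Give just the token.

Answer: yurf

Derivation:
Hunk 1: at line 2 remove [mnwx] add [ihn,pweq] -> 12 lines: lydyd lnf thwql ihn pweq xls nkl lsfg jogsr yjsa bgc bbpei
Hunk 2: at line 6 remove [nkl] add [qkdy,zvjxg] -> 13 lines: lydyd lnf thwql ihn pweq xls qkdy zvjxg lsfg jogsr yjsa bgc bbpei
Hunk 3: at line 9 remove [jogsr] add [mzsc,qnwox,yurf] -> 15 lines: lydyd lnf thwql ihn pweq xls qkdy zvjxg lsfg mzsc qnwox yurf yjsa bgc bbpei
Hunk 4: at line 5 remove [qkdy,zvjxg,lsfg] add [qpyk,ngl,sif] -> 15 lines: lydyd lnf thwql ihn pweq xls qpyk ngl sif mzsc qnwox yurf yjsa bgc bbpei
Final line 12: yurf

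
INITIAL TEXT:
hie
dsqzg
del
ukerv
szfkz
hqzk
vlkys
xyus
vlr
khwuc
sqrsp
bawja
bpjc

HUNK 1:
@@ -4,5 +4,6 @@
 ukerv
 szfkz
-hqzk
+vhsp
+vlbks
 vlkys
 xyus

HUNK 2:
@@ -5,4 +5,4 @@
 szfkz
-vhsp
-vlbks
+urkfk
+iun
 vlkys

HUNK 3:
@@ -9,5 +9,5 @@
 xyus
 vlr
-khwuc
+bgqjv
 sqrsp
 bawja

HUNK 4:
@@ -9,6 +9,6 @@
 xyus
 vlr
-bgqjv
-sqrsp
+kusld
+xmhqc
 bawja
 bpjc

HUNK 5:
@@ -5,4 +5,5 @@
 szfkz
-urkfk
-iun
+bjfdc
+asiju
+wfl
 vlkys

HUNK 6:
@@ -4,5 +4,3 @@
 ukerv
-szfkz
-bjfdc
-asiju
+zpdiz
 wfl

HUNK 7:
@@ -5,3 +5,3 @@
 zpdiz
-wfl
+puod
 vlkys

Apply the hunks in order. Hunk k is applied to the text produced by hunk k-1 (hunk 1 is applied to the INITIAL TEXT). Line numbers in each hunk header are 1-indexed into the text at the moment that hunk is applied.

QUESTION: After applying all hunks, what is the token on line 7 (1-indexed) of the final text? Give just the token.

Hunk 1: at line 4 remove [hqzk] add [vhsp,vlbks] -> 14 lines: hie dsqzg del ukerv szfkz vhsp vlbks vlkys xyus vlr khwuc sqrsp bawja bpjc
Hunk 2: at line 5 remove [vhsp,vlbks] add [urkfk,iun] -> 14 lines: hie dsqzg del ukerv szfkz urkfk iun vlkys xyus vlr khwuc sqrsp bawja bpjc
Hunk 3: at line 9 remove [khwuc] add [bgqjv] -> 14 lines: hie dsqzg del ukerv szfkz urkfk iun vlkys xyus vlr bgqjv sqrsp bawja bpjc
Hunk 4: at line 9 remove [bgqjv,sqrsp] add [kusld,xmhqc] -> 14 lines: hie dsqzg del ukerv szfkz urkfk iun vlkys xyus vlr kusld xmhqc bawja bpjc
Hunk 5: at line 5 remove [urkfk,iun] add [bjfdc,asiju,wfl] -> 15 lines: hie dsqzg del ukerv szfkz bjfdc asiju wfl vlkys xyus vlr kusld xmhqc bawja bpjc
Hunk 6: at line 4 remove [szfkz,bjfdc,asiju] add [zpdiz] -> 13 lines: hie dsqzg del ukerv zpdiz wfl vlkys xyus vlr kusld xmhqc bawja bpjc
Hunk 7: at line 5 remove [wfl] add [puod] -> 13 lines: hie dsqzg del ukerv zpdiz puod vlkys xyus vlr kusld xmhqc bawja bpjc
Final line 7: vlkys

Answer: vlkys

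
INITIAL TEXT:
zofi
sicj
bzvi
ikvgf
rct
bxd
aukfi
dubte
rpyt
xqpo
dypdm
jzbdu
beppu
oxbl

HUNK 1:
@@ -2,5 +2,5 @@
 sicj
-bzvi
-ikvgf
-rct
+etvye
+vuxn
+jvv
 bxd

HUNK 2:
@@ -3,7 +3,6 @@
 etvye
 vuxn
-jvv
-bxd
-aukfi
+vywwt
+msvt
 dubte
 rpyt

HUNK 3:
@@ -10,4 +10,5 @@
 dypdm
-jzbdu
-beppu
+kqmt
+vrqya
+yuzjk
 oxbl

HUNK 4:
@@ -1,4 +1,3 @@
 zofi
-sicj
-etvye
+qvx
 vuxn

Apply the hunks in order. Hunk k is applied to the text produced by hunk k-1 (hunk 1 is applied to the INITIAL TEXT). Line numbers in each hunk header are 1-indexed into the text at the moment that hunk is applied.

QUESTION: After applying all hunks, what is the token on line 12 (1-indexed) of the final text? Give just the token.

Answer: yuzjk

Derivation:
Hunk 1: at line 2 remove [bzvi,ikvgf,rct] add [etvye,vuxn,jvv] -> 14 lines: zofi sicj etvye vuxn jvv bxd aukfi dubte rpyt xqpo dypdm jzbdu beppu oxbl
Hunk 2: at line 3 remove [jvv,bxd,aukfi] add [vywwt,msvt] -> 13 lines: zofi sicj etvye vuxn vywwt msvt dubte rpyt xqpo dypdm jzbdu beppu oxbl
Hunk 3: at line 10 remove [jzbdu,beppu] add [kqmt,vrqya,yuzjk] -> 14 lines: zofi sicj etvye vuxn vywwt msvt dubte rpyt xqpo dypdm kqmt vrqya yuzjk oxbl
Hunk 4: at line 1 remove [sicj,etvye] add [qvx] -> 13 lines: zofi qvx vuxn vywwt msvt dubte rpyt xqpo dypdm kqmt vrqya yuzjk oxbl
Final line 12: yuzjk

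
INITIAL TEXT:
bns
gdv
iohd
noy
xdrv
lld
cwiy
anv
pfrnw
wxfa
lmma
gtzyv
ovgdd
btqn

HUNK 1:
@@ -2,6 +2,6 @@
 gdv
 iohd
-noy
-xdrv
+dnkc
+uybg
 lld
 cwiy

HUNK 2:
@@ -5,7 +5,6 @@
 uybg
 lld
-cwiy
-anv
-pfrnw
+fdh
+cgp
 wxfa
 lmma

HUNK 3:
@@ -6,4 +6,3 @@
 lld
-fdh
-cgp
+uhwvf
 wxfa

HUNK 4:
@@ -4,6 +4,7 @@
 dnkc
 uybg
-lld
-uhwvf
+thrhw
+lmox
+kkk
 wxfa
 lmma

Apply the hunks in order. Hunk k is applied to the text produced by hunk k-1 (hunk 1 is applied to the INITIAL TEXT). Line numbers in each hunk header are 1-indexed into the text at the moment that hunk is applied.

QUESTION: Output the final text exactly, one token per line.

Answer: bns
gdv
iohd
dnkc
uybg
thrhw
lmox
kkk
wxfa
lmma
gtzyv
ovgdd
btqn

Derivation:
Hunk 1: at line 2 remove [noy,xdrv] add [dnkc,uybg] -> 14 lines: bns gdv iohd dnkc uybg lld cwiy anv pfrnw wxfa lmma gtzyv ovgdd btqn
Hunk 2: at line 5 remove [cwiy,anv,pfrnw] add [fdh,cgp] -> 13 lines: bns gdv iohd dnkc uybg lld fdh cgp wxfa lmma gtzyv ovgdd btqn
Hunk 3: at line 6 remove [fdh,cgp] add [uhwvf] -> 12 lines: bns gdv iohd dnkc uybg lld uhwvf wxfa lmma gtzyv ovgdd btqn
Hunk 4: at line 4 remove [lld,uhwvf] add [thrhw,lmox,kkk] -> 13 lines: bns gdv iohd dnkc uybg thrhw lmox kkk wxfa lmma gtzyv ovgdd btqn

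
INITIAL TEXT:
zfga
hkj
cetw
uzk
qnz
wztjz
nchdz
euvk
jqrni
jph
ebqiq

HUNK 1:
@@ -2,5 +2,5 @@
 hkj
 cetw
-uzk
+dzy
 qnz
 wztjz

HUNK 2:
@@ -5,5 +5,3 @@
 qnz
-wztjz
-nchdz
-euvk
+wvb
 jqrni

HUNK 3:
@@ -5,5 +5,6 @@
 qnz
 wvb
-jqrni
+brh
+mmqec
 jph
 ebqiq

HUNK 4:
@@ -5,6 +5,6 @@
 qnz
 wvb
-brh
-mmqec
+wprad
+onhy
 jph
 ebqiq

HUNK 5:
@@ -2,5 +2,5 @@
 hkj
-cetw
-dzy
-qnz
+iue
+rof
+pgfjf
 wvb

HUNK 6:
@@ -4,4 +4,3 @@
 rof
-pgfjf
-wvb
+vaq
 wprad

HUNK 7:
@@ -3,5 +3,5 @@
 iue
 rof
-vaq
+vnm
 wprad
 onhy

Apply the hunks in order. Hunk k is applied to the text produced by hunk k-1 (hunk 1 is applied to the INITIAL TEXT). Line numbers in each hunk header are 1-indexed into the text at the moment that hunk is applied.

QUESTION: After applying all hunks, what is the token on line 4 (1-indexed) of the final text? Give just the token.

Answer: rof

Derivation:
Hunk 1: at line 2 remove [uzk] add [dzy] -> 11 lines: zfga hkj cetw dzy qnz wztjz nchdz euvk jqrni jph ebqiq
Hunk 2: at line 5 remove [wztjz,nchdz,euvk] add [wvb] -> 9 lines: zfga hkj cetw dzy qnz wvb jqrni jph ebqiq
Hunk 3: at line 5 remove [jqrni] add [brh,mmqec] -> 10 lines: zfga hkj cetw dzy qnz wvb brh mmqec jph ebqiq
Hunk 4: at line 5 remove [brh,mmqec] add [wprad,onhy] -> 10 lines: zfga hkj cetw dzy qnz wvb wprad onhy jph ebqiq
Hunk 5: at line 2 remove [cetw,dzy,qnz] add [iue,rof,pgfjf] -> 10 lines: zfga hkj iue rof pgfjf wvb wprad onhy jph ebqiq
Hunk 6: at line 4 remove [pgfjf,wvb] add [vaq] -> 9 lines: zfga hkj iue rof vaq wprad onhy jph ebqiq
Hunk 7: at line 3 remove [vaq] add [vnm] -> 9 lines: zfga hkj iue rof vnm wprad onhy jph ebqiq
Final line 4: rof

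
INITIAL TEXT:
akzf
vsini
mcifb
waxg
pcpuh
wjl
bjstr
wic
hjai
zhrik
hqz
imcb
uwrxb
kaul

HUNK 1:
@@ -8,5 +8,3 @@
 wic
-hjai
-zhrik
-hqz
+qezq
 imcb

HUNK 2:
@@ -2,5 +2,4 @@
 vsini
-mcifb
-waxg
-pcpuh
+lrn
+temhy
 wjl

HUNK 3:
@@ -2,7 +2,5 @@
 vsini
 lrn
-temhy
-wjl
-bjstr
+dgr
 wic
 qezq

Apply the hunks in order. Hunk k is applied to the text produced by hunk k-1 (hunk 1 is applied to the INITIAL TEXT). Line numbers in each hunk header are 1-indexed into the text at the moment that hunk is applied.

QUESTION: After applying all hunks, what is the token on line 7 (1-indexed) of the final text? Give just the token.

Hunk 1: at line 8 remove [hjai,zhrik,hqz] add [qezq] -> 12 lines: akzf vsini mcifb waxg pcpuh wjl bjstr wic qezq imcb uwrxb kaul
Hunk 2: at line 2 remove [mcifb,waxg,pcpuh] add [lrn,temhy] -> 11 lines: akzf vsini lrn temhy wjl bjstr wic qezq imcb uwrxb kaul
Hunk 3: at line 2 remove [temhy,wjl,bjstr] add [dgr] -> 9 lines: akzf vsini lrn dgr wic qezq imcb uwrxb kaul
Final line 7: imcb

Answer: imcb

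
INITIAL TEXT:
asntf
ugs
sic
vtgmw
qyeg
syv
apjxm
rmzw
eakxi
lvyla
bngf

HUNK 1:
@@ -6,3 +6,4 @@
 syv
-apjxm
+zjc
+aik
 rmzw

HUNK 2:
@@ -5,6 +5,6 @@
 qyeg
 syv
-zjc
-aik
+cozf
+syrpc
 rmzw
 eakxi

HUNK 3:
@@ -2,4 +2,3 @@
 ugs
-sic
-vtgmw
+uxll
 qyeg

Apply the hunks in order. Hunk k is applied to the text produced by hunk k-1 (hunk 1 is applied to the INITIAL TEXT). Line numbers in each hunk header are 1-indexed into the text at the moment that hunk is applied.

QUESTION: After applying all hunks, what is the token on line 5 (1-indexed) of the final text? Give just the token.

Hunk 1: at line 6 remove [apjxm] add [zjc,aik] -> 12 lines: asntf ugs sic vtgmw qyeg syv zjc aik rmzw eakxi lvyla bngf
Hunk 2: at line 5 remove [zjc,aik] add [cozf,syrpc] -> 12 lines: asntf ugs sic vtgmw qyeg syv cozf syrpc rmzw eakxi lvyla bngf
Hunk 3: at line 2 remove [sic,vtgmw] add [uxll] -> 11 lines: asntf ugs uxll qyeg syv cozf syrpc rmzw eakxi lvyla bngf
Final line 5: syv

Answer: syv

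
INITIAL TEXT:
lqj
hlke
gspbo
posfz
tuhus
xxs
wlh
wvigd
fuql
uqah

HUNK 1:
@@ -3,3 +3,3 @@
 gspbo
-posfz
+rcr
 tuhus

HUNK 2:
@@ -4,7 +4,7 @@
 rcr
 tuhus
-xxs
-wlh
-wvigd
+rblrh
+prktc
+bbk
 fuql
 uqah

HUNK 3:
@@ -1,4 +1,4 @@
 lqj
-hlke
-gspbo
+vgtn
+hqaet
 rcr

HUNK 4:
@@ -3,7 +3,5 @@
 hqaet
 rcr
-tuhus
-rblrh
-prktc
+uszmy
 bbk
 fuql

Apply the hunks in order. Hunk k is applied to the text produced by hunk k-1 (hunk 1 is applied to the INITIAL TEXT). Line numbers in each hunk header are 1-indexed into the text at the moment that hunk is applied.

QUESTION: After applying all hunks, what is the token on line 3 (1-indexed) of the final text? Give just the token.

Answer: hqaet

Derivation:
Hunk 1: at line 3 remove [posfz] add [rcr] -> 10 lines: lqj hlke gspbo rcr tuhus xxs wlh wvigd fuql uqah
Hunk 2: at line 4 remove [xxs,wlh,wvigd] add [rblrh,prktc,bbk] -> 10 lines: lqj hlke gspbo rcr tuhus rblrh prktc bbk fuql uqah
Hunk 3: at line 1 remove [hlke,gspbo] add [vgtn,hqaet] -> 10 lines: lqj vgtn hqaet rcr tuhus rblrh prktc bbk fuql uqah
Hunk 4: at line 3 remove [tuhus,rblrh,prktc] add [uszmy] -> 8 lines: lqj vgtn hqaet rcr uszmy bbk fuql uqah
Final line 3: hqaet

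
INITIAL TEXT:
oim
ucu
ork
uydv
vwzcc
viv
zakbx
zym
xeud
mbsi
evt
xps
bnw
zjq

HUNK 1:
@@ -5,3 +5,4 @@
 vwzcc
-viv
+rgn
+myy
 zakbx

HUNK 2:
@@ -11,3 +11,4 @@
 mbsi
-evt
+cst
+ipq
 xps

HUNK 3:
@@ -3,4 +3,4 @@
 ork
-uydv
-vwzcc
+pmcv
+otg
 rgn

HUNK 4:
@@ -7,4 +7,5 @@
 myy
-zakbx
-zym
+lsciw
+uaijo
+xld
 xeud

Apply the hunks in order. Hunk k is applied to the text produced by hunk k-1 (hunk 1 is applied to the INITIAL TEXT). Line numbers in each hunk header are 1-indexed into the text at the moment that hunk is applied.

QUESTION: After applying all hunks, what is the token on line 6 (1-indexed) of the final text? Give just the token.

Hunk 1: at line 5 remove [viv] add [rgn,myy] -> 15 lines: oim ucu ork uydv vwzcc rgn myy zakbx zym xeud mbsi evt xps bnw zjq
Hunk 2: at line 11 remove [evt] add [cst,ipq] -> 16 lines: oim ucu ork uydv vwzcc rgn myy zakbx zym xeud mbsi cst ipq xps bnw zjq
Hunk 3: at line 3 remove [uydv,vwzcc] add [pmcv,otg] -> 16 lines: oim ucu ork pmcv otg rgn myy zakbx zym xeud mbsi cst ipq xps bnw zjq
Hunk 4: at line 7 remove [zakbx,zym] add [lsciw,uaijo,xld] -> 17 lines: oim ucu ork pmcv otg rgn myy lsciw uaijo xld xeud mbsi cst ipq xps bnw zjq
Final line 6: rgn

Answer: rgn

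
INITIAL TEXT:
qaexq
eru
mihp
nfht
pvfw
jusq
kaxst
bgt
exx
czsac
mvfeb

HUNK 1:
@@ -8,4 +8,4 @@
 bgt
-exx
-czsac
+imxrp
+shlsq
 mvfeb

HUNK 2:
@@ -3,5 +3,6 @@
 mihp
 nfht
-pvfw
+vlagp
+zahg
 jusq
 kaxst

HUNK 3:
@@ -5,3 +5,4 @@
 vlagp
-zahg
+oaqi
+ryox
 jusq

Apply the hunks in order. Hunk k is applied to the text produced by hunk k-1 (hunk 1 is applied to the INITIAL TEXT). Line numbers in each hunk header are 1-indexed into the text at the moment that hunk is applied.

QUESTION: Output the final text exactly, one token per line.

Answer: qaexq
eru
mihp
nfht
vlagp
oaqi
ryox
jusq
kaxst
bgt
imxrp
shlsq
mvfeb

Derivation:
Hunk 1: at line 8 remove [exx,czsac] add [imxrp,shlsq] -> 11 lines: qaexq eru mihp nfht pvfw jusq kaxst bgt imxrp shlsq mvfeb
Hunk 2: at line 3 remove [pvfw] add [vlagp,zahg] -> 12 lines: qaexq eru mihp nfht vlagp zahg jusq kaxst bgt imxrp shlsq mvfeb
Hunk 3: at line 5 remove [zahg] add [oaqi,ryox] -> 13 lines: qaexq eru mihp nfht vlagp oaqi ryox jusq kaxst bgt imxrp shlsq mvfeb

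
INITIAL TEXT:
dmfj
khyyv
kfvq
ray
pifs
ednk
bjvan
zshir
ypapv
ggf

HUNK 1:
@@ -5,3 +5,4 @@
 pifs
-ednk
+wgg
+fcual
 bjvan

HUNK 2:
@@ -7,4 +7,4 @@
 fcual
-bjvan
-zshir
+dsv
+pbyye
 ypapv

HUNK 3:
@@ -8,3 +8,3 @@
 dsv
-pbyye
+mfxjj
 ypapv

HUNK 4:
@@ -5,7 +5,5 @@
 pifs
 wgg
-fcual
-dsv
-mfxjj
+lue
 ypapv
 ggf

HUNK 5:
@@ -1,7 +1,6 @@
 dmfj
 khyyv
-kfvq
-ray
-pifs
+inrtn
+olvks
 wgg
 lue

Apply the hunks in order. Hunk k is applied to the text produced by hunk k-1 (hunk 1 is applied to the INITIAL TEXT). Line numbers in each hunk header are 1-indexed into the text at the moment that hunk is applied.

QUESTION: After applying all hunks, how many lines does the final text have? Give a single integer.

Hunk 1: at line 5 remove [ednk] add [wgg,fcual] -> 11 lines: dmfj khyyv kfvq ray pifs wgg fcual bjvan zshir ypapv ggf
Hunk 2: at line 7 remove [bjvan,zshir] add [dsv,pbyye] -> 11 lines: dmfj khyyv kfvq ray pifs wgg fcual dsv pbyye ypapv ggf
Hunk 3: at line 8 remove [pbyye] add [mfxjj] -> 11 lines: dmfj khyyv kfvq ray pifs wgg fcual dsv mfxjj ypapv ggf
Hunk 4: at line 5 remove [fcual,dsv,mfxjj] add [lue] -> 9 lines: dmfj khyyv kfvq ray pifs wgg lue ypapv ggf
Hunk 5: at line 1 remove [kfvq,ray,pifs] add [inrtn,olvks] -> 8 lines: dmfj khyyv inrtn olvks wgg lue ypapv ggf
Final line count: 8

Answer: 8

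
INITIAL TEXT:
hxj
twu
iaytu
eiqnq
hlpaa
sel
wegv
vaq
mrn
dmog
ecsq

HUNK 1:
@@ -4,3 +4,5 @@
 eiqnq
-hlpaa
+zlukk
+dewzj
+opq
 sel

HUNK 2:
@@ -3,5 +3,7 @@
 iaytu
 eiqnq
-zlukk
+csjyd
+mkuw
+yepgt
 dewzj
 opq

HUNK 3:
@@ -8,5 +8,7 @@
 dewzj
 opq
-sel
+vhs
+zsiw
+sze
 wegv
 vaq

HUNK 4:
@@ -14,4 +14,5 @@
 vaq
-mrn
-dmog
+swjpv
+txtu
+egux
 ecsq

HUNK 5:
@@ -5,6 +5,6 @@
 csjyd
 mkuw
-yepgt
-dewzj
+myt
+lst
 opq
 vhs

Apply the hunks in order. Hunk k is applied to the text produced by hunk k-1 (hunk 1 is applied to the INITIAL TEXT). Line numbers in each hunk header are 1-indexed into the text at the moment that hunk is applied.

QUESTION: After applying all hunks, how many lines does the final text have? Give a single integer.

Hunk 1: at line 4 remove [hlpaa] add [zlukk,dewzj,opq] -> 13 lines: hxj twu iaytu eiqnq zlukk dewzj opq sel wegv vaq mrn dmog ecsq
Hunk 2: at line 3 remove [zlukk] add [csjyd,mkuw,yepgt] -> 15 lines: hxj twu iaytu eiqnq csjyd mkuw yepgt dewzj opq sel wegv vaq mrn dmog ecsq
Hunk 3: at line 8 remove [sel] add [vhs,zsiw,sze] -> 17 lines: hxj twu iaytu eiqnq csjyd mkuw yepgt dewzj opq vhs zsiw sze wegv vaq mrn dmog ecsq
Hunk 4: at line 14 remove [mrn,dmog] add [swjpv,txtu,egux] -> 18 lines: hxj twu iaytu eiqnq csjyd mkuw yepgt dewzj opq vhs zsiw sze wegv vaq swjpv txtu egux ecsq
Hunk 5: at line 5 remove [yepgt,dewzj] add [myt,lst] -> 18 lines: hxj twu iaytu eiqnq csjyd mkuw myt lst opq vhs zsiw sze wegv vaq swjpv txtu egux ecsq
Final line count: 18

Answer: 18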